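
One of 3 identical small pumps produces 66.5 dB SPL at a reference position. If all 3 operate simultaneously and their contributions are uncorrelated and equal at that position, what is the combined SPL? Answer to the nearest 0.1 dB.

3 equal incoherent sources raise the level by 10·log₁₀(3) = 4.77 dB.
L_total = 66.5 + 4.77 = 71.3 dB SPL.

71.3 dB SPL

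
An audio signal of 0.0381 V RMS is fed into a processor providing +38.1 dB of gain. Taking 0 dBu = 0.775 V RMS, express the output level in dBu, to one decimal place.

+11.9 dBu

Input level: 20·log₁₀(0.0381/0.775) = -26.17 dBu.
Output: -26.17 + 38.1 = +11.9 dBu.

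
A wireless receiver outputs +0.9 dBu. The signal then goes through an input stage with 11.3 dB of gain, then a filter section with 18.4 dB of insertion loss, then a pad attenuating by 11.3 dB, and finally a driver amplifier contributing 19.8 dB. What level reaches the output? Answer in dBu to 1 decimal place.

+2.3 dBu

Gain stages sum in dB:
+0.9 + 11.3 − 18.4 − 11.3 + 19.8 = +2.3 dBu.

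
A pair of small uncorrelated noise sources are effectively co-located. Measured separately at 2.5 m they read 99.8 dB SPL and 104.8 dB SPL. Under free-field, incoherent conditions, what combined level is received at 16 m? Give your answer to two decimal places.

Combined at 2.5 m: 10·log₁₀(10^(99.8/10)+10^(104.8/10)) = 105.993 dB SPL.
Then apply −20·log₁₀(16/2.5) = -16.124 dB → 89.87 dB SPL.

89.87 dB SPL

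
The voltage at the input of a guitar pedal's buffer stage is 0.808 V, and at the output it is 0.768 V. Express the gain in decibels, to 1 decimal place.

-0.4 dB

Voltage ratio → dB uses the 20·log₁₀ form:
20·log₁₀(0.768/0.808) = 20·log₁₀(0.9505) = -0.4 dB.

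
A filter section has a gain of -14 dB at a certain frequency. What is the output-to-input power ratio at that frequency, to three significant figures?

0.0398

Power ratio = 10^(dB/10).
10^(-14/10) = 10^(-1.400) = 0.0398.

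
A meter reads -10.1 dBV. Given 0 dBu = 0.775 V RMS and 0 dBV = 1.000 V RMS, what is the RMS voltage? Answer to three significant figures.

0.313 V

V = 1.000 V × 10^(-10.1/20).
= 1.000 × 0.3126 = 0.313 V.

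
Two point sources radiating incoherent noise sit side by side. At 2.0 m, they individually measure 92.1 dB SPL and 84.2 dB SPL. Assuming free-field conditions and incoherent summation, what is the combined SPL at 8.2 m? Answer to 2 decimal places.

80.50 dB SPL

Combined at 2.0 m: 10·log₁₀(10^(92.1/10)+10^(84.2/10)) = 92.753 dB SPL.
Then apply −20·log₁₀(8.2/2.0) = -12.256 dB → 80.50 dB SPL.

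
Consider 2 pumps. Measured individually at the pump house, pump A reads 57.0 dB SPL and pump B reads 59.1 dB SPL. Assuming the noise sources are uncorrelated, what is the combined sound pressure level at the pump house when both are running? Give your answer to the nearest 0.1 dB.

Add the sources as powers (linear), then convert back to dB:
L_total = 10·log₁₀(10^(57.0/10) + 10^(59.1/10)) = 10·log₁₀(1314000) = 61.2 dB SPL.

61.2 dB SPL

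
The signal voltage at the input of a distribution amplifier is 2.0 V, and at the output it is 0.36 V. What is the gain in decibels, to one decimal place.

Voltage ratio → dB uses the 20·log₁₀ form:
20·log₁₀(0.36/2.0) = 20·log₁₀(0.1800) = -14.9 dB.

-14.9 dB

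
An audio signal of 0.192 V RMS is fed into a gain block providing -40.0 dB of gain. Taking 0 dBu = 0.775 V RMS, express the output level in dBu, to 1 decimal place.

-52.1 dBu

Input level: 20·log₁₀(0.192/0.775) = -12.12 dBu.
Output: -12.12 − 40.0 = -52.1 dBu.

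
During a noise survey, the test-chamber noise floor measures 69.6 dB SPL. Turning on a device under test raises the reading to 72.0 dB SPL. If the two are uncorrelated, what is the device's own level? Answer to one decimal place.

68.3 dB SPL

Background correction is a power subtraction:
L_src = 10·log₁₀(10^(72.0/10) − 10^(69.6/10)) = 10·log₁₀(6729000) = 68.3 dB SPL.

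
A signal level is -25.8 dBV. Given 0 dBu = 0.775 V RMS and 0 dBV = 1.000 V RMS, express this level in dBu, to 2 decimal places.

-23.59 dBu

The offset between the scales is 20·log₁₀(0.775/1.000) = −2.214 dB.
So dBu = -25.8 + 2.214 = -23.59 dBu.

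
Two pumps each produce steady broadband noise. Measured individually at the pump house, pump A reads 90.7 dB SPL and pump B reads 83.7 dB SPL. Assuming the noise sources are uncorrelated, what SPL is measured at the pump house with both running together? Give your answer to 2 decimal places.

Incoherent sources sum as intensities:
L_total = 10·log₁₀(10^(90.7/10) + 10^(83.7/10)) = 10·log₁₀(1409000000) = 91.49 dB SPL.

91.49 dB SPL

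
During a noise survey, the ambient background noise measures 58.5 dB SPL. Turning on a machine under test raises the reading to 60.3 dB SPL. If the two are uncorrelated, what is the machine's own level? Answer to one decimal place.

Subtract intensities: L_src = 10·log₁₀(10^(L_total/10) − 10^(L_bg/10)).
L_src = 10·log₁₀(10^(60.3/10) − 10^(58.5/10)) = 10·log₁₀(363600) = 55.6 dB SPL.

55.6 dB SPL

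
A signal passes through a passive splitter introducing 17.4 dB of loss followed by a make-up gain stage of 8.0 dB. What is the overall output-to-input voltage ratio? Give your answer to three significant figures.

Net gain = (−17.4) + 8.0 = -9.4 dB.
Voltage ratio = 10^(-9.4/20) = 0.339.

0.339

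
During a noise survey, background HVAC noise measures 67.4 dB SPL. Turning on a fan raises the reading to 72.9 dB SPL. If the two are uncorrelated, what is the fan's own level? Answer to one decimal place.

71.5 dB SPL

Subtract intensities: L_src = 10·log₁₀(10^(L_total/10) − 10^(L_bg/10)).
L_src = 10·log₁₀(10^(72.9/10) − 10^(67.4/10)) = 10·log₁₀(14000000) = 71.5 dB SPL.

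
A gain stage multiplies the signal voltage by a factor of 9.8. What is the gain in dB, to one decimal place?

19.8 dB

Voltage ratio → dB uses the 20·log₁₀ form:
20·log₁₀(9.8) = 19.8 dB.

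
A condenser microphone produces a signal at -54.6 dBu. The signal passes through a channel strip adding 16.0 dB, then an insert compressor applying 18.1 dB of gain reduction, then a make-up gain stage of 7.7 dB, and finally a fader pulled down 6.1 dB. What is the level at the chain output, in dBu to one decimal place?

Cascaded gains and losses add directly in dB.
-54.6 + 16.0 − 18.1 + 7.7 − 6.1 = -55.1 dBu.

-55.1 dBu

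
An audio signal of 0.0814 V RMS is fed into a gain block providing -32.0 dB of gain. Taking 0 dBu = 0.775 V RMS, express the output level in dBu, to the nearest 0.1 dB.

Input level: 20·log₁₀(0.0814/0.775) = -19.57 dBu.
Output: -19.57 − 32.0 = -51.6 dBu.

-51.6 dBu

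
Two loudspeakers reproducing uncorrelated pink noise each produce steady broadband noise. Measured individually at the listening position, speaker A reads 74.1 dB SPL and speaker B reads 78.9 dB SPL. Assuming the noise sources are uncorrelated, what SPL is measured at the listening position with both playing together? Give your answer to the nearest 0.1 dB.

80.1 dB SPL

Uncorrelated sources add in intensity (power), not in dB.
L_total = 10·log₁₀(10^(74.1/10) + 10^(78.9/10)) = 10·log₁₀(103300000) = 80.1 dB SPL.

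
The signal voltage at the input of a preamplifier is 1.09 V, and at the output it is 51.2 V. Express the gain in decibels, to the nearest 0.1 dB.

Voltage is an amplitude quantity, so gain = 20·log₁₀(V_out/V_in).
20·log₁₀(51.2/1.09) = 20·log₁₀(46.97) = 33.4 dB.

33.4 dB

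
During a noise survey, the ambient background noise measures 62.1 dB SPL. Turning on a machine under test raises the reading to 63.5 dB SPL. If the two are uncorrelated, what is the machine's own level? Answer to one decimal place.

Remove the background by subtracting linear intensities:
L_src = 10·log₁₀(10^(63.5/10) − 10^(62.1/10)) = 10·log₁₀(616900) = 57.9 dB SPL.

57.9 dB SPL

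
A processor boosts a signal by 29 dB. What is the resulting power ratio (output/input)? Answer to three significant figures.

Power ratio = 10^(dB/10).
10^(29/10) = 10^(2.900) = 794.

794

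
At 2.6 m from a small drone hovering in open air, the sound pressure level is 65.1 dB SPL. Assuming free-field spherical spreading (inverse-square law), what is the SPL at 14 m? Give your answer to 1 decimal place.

Inverse-square spreading gives ΔL = −20·log₁₀(d₂/d₁).
ΔL = −20·log₁₀(14/2.6) = -14.62 dB, so L₂ = 65.1 + (-14.62) = 50.5 dB SPL.

50.5 dB SPL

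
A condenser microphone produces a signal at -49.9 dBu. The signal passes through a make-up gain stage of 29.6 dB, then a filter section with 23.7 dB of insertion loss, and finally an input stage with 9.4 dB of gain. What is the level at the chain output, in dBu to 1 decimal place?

In dB, series stages simply add:
-49.9 + 29.6 − 23.7 + 9.4 = -34.6 dBu.

-34.6 dBu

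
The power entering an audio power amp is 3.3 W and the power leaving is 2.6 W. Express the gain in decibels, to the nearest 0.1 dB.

-1.0 dB

For a power ratio, dB = 10·log₁₀(P₂/P₁).
10·log₁₀(2.6/3.3) = 10·log₁₀(0.7879) = -1.0 dB.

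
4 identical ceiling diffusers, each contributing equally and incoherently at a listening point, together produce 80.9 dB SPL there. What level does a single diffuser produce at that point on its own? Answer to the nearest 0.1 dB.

74.9 dB SPL

4 equal incoherent sources add 10·log₁₀(4) = 6.02 dB over one source.
L_one = 80.9 − 6.02 = 74.9 dB SPL.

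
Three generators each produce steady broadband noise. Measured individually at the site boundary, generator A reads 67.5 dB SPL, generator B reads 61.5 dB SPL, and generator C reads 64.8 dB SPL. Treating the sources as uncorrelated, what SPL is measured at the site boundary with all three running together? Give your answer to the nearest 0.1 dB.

70.0 dB SPL

Add the sources as powers (linear), then convert back to dB:
L_total = 10·log₁₀(10^(67.5/10) + 10^(61.5/10) + 10^(64.8/10)) = 10·log₁₀(10060000) = 70.0 dB SPL.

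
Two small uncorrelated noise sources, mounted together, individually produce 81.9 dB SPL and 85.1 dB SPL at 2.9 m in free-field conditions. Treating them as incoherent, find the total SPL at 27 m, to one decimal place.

67.4 dB SPL

Combined at 2.9 m: 10·log₁₀(10^(81.9/10)+10^(85.1/10)) = 86.80 dB SPL.
Then apply −20·log₁₀(27/2.9) = -19.38 dB → 67.4 dB SPL.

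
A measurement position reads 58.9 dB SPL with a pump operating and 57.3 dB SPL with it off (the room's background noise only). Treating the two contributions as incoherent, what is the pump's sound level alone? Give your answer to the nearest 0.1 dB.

Remove the background by subtracting linear intensities:
L_src = 10·log₁₀(10^(58.9/10) − 10^(57.3/10)) = 10·log₁₀(239200) = 53.8 dB SPL.

53.8 dB SPL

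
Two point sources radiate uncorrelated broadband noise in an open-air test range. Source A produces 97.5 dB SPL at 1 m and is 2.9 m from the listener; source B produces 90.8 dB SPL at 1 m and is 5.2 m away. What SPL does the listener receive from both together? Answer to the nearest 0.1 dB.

At the listener: L_A = 97.5 − 20·log₁₀(2.9) = 88.25 dB; L_B = 90.8 − 20·log₁₀(5.2) = 76.48 dB.
Combined: 10·log₁₀(10^(88.25/10)+10^(76.48/10)) = 88.5 dB SPL.

88.5 dB SPL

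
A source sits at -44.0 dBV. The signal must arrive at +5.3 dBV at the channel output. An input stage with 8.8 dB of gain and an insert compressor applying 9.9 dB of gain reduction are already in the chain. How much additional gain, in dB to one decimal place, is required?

50.4 dB

The required make-up gain is the shortfall in the dB sum.
G = +5.3 − (-44.0) − 8.8 + 9.9 = 50.4 dB.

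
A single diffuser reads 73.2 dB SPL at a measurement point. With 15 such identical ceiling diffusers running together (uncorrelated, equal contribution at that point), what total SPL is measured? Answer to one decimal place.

85.0 dB SPL

15 equal incoherent sources raise the level by 10·log₁₀(15) = 11.76 dB.
L_total = 73.2 + 11.76 = 85.0 dB SPL.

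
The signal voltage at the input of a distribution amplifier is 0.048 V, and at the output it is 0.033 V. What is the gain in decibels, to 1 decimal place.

-3.3 dB

Voltage ratio → dB uses the 20·log₁₀ form:
20·log₁₀(0.033/0.048) = 20·log₁₀(0.6875) = -3.3 dB.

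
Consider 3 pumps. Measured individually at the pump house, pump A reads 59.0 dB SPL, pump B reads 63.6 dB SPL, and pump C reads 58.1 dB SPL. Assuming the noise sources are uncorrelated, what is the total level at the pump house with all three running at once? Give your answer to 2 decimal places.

65.72 dB SPL

Uncorrelated sources add in intensity (power), not in dB.
L_total = 10·log₁₀(10^(59.0/10) + 10^(63.6/10) + 10^(58.1/10)) = 10·log₁₀(3731000) = 65.72 dB SPL.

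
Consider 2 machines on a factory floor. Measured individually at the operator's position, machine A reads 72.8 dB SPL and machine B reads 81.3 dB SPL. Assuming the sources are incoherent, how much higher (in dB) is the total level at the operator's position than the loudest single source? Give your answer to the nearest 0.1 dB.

Incoherent sources sum as intensities:
L_total = 10·log₁₀(10^(72.8/10) + 10^(81.3/10)) = 81.87 dB SPL.
Excess over the loudest (81.3 dB): 81.87 − 81.3 = 0.6 dB.

0.6 dB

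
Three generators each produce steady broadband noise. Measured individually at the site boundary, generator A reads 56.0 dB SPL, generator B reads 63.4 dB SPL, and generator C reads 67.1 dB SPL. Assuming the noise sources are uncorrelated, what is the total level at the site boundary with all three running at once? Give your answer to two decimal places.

Add the sources as powers (linear), then convert back to dB:
L_total = 10·log₁₀(10^(56.0/10) + 10^(63.4/10) + 10^(67.1/10)) = 10·log₁₀(7714000) = 68.87 dB SPL.

68.87 dB SPL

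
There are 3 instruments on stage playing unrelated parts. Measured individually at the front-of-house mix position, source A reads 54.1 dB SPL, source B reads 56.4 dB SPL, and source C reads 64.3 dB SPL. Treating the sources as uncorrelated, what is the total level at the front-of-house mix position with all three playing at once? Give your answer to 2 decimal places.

Incoherent sources sum as intensities:
L_total = 10·log₁₀(10^(54.1/10) + 10^(56.4/10) + 10^(64.3/10)) = 10·log₁₀(3385000) = 65.30 dB SPL.

65.30 dB SPL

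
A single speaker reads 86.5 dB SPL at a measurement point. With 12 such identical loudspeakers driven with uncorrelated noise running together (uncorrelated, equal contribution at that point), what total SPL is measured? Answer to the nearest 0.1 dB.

97.3 dB SPL

12 equal incoherent sources raise the level by 10·log₁₀(12) = 10.79 dB.
L_total = 86.5 + 10.79 = 97.3 dB SPL.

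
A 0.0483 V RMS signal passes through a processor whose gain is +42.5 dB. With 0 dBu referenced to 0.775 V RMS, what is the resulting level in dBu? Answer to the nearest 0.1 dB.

Input level: 20·log₁₀(0.0483/0.775) = -24.11 dBu.
Output: -24.11 + 42.5 = +18.4 dBu.

+18.4 dBu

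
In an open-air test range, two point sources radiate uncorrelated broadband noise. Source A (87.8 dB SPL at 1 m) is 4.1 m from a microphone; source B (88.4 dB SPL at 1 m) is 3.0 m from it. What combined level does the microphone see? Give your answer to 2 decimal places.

80.52 dB SPL

At the listener: L_A = 87.8 − 20·log₁₀(4.1) = 75.544 dB; L_B = 88.4 − 20·log₁₀(3.0) = 78.858 dB.
Combined: 10·log₁₀(10^(75.544/10)+10^(78.858/10)) = 80.52 dB SPL.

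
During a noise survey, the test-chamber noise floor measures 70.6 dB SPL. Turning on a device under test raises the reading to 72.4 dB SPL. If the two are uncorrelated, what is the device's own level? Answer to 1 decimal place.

Background correction is a power subtraction:
L_src = 10·log₁₀(10^(72.4/10) − 10^(70.6/10)) = 10·log₁₀(5896000) = 67.7 dB SPL.

67.7 dB SPL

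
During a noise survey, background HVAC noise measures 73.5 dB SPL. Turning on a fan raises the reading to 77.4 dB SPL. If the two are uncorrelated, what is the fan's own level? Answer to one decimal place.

Subtract intensities: L_src = 10·log₁₀(10^(L_total/10) − 10^(L_bg/10)).
L_src = 10·log₁₀(10^(77.4/10) − 10^(73.5/10)) = 10·log₁₀(32570000) = 75.1 dB SPL.

75.1 dB SPL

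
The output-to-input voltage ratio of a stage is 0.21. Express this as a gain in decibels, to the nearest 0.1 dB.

-13.6 dB

Voltage is an amplitude quantity, so gain = 20·log₁₀(V_out/V_in).
20·log₁₀(0.21) = -13.6 dB.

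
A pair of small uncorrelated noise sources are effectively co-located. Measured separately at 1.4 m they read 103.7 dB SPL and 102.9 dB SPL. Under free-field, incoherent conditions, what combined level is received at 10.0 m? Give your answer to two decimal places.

89.25 dB SPL

Combined at 1.4 m: 10·log₁₀(10^(103.7/10)+10^(102.9/10)) = 106.329 dB SPL.
Then apply −20·log₁₀(10.0/1.4) = -17.077 dB → 89.25 dB SPL.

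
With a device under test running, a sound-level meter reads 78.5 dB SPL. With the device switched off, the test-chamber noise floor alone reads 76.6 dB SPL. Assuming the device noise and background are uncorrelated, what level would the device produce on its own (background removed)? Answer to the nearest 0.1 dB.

Remove the background by subtracting linear intensities:
L_src = 10·log₁₀(10^(78.5/10) − 10^(76.6/10)) = 10·log₁₀(25090000) = 74.0 dB SPL.

74.0 dB SPL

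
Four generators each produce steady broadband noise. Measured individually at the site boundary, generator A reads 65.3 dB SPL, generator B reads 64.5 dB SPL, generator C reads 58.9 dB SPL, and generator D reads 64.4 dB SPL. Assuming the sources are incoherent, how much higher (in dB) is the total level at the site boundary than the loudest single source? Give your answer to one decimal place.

4.6 dB

Incoherent sources sum as intensities:
L_total = 10·log₁₀(10^(65.3/10) + 10^(64.5/10) + 10^(58.9/10) + 10^(64.4/10)) = 69.88 dB SPL.
Excess over the loudest (65.3 dB): 69.88 − 65.3 = 4.6 dB.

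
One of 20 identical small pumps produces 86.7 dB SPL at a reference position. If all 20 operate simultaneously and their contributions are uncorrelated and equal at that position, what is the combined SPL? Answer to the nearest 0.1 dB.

20 equal incoherent sources raise the level by 10·log₁₀(20) = 13.01 dB.
L_total = 86.7 + 13.01 = 99.7 dB SPL.

99.7 dB SPL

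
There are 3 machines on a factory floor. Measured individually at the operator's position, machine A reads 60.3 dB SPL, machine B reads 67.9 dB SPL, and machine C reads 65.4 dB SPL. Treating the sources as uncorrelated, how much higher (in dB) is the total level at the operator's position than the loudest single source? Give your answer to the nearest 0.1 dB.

2.4 dB

Uncorrelated sources add in intensity (power), not in dB.
L_total = 10·log₁₀(10^(60.3/10) + 10^(67.9/10) + 10^(65.4/10)) = 70.30 dB SPL.
Excess over the loudest (67.9 dB): 70.30 − 67.9 = 2.4 dB.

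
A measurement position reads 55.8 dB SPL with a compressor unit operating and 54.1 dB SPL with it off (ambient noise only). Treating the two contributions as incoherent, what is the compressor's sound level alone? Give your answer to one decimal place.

Background correction is a power subtraction:
L_src = 10·log₁₀(10^(55.8/10) − 10^(54.1/10)) = 10·log₁₀(123100) = 50.9 dB SPL.

50.9 dB SPL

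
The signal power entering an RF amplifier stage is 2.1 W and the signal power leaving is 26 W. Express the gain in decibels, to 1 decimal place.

Power ratio → dB uses the 10·log₁₀ form:
10·log₁₀(26/2.1) = 10·log₁₀(12.38) = 10.9 dB.

10.9 dB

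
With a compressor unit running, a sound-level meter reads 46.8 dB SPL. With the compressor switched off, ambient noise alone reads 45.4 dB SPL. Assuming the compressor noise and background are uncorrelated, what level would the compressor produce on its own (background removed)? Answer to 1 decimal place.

41.2 dB SPL

Remove the background by subtracting linear intensities:
L_src = 10·log₁₀(10^(46.8/10) − 10^(45.4/10)) = 10·log₁₀(13190) = 41.2 dB SPL.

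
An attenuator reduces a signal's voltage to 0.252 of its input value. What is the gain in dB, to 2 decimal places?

-11.97 dB

Voltage is an amplitude quantity, so gain = 20·log₁₀(V_out/V_in).
20·log₁₀(0.252) = -11.97 dB.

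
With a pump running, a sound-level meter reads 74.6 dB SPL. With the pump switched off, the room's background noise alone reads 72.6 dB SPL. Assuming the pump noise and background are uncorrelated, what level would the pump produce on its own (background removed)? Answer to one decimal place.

70.3 dB SPL

Subtract intensities: L_src = 10·log₁₀(10^(L_total/10) − 10^(L_bg/10)).
L_src = 10·log₁₀(10^(74.6/10) − 10^(72.6/10)) = 10·log₁₀(10640000) = 70.3 dB SPL.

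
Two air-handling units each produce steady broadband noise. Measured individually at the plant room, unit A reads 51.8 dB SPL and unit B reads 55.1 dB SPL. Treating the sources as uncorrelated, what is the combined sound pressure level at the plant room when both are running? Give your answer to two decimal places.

Add the sources as powers (linear), then convert back to dB:
L_total = 10·log₁₀(10^(51.8/10) + 10^(55.1/10)) = 10·log₁₀(474900) = 56.77 dB SPL.

56.77 dB SPL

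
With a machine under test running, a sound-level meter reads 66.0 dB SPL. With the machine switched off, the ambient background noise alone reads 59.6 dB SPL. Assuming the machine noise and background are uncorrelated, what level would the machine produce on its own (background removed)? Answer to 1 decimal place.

Background correction is a power subtraction:
L_src = 10·log₁₀(10^(66.0/10) − 10^(59.6/10)) = 10·log₁₀(3069000) = 64.9 dB SPL.

64.9 dB SPL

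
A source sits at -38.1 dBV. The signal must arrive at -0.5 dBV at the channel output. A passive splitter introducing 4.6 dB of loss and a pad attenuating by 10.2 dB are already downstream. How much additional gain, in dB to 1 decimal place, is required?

52.4 dB

The required make-up gain is the shortfall in the dB sum.
G = -0.5 − (-38.1) + 4.6 + 10.2 = 52.4 dB.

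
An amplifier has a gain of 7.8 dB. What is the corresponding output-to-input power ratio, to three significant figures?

6.03

Power ratio = 10^(dB/10).
10^(7.8/10) = 10^(0.7800) = 6.03.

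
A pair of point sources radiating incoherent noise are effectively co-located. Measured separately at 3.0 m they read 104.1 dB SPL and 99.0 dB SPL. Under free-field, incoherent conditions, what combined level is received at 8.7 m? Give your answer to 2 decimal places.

96.02 dB SPL

Combined at 3.0 m: 10·log₁₀(10^(104.1/10)+10^(99.0/10)) = 105.269 dB SPL.
Then apply −20·log₁₀(8.7/3.0) = -9.248 dB → 96.02 dB SPL.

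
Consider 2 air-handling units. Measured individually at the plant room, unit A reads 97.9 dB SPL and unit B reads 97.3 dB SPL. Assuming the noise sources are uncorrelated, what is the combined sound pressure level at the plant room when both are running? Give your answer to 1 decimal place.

Uncorrelated sources add in intensity (power), not in dB.
L_total = 10·log₁₀(10^(97.9/10) + 10^(97.3/10)) = 10·log₁₀(11536000000) = 100.6 dB SPL.

100.6 dB SPL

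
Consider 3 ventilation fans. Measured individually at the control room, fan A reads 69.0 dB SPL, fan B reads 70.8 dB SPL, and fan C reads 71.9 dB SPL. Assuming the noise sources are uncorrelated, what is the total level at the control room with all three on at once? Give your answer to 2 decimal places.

Add the sources as powers (linear), then convert back to dB:
L_total = 10·log₁₀(10^(69.0/10) + 10^(70.8/10) + 10^(71.9/10)) = 10·log₁₀(35450000) = 75.50 dB SPL.

75.50 dB SPL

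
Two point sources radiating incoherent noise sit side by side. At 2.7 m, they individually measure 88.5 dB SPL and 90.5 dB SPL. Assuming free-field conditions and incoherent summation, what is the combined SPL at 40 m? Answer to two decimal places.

Combined at 2.7 m: 10·log₁₀(10^(88.5/10)+10^(90.5/10)) = 92.624 dB SPL.
Then apply −20·log₁₀(40/2.7) = -23.414 dB → 69.21 dB SPL.

69.21 dB SPL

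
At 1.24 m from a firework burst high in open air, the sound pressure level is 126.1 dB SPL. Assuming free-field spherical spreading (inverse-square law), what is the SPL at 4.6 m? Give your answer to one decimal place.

Free-field point source: level drops by 20·log₁₀ of the distance ratio.
ΔL = −20·log₁₀(4.6/1.24) = -11.39 dB, so L₂ = 126.1 + (-11.39) = 114.7 dB SPL.

114.7 dB SPL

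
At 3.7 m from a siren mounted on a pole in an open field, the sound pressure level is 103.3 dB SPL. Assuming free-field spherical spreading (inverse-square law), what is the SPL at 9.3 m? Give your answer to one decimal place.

For a point source in a free field, ΔL = −20·log₁₀(d₂/d₁).
ΔL = −20·log₁₀(9.3/3.7) = -8.01 dB, so L₂ = 103.3 + (-8.01) = 95.3 dB SPL.

95.3 dB SPL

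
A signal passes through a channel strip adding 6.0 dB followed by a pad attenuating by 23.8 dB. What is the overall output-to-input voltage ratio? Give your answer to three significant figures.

Net gain = 6.0 + (−23.8) = -17.8 dB.
Voltage ratio = 10^(-17.8/20) = 0.129.

0.129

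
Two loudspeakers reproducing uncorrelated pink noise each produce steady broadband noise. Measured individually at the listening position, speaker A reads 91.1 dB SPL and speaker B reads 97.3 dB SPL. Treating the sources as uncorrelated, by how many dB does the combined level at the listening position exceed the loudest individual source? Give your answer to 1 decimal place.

0.9 dB

Incoherent sources sum as intensities:
L_total = 10·log₁₀(10^(91.1/10) + 10^(97.3/10)) = 98.23 dB SPL.
Excess over the loudest (97.3 dB): 98.23 − 97.3 = 0.9 dB.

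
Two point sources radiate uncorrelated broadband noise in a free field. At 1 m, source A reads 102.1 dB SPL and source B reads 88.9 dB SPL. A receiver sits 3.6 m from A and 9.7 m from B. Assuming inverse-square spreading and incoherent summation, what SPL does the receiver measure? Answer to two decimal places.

91.00 dB SPL

At the listener: L_A = 102.1 − 20·log₁₀(3.6) = 90.974 dB; L_B = 88.9 − 20·log₁₀(9.7) = 69.165 dB.
Combined: 10·log₁₀(10^(90.974/10)+10^(69.165/10)) = 91.00 dB SPL.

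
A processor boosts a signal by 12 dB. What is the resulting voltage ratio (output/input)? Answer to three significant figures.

Voltage ratio = 10^(dB/20).
10^(12/20) = 10^(0.6000) = 3.98.

3.98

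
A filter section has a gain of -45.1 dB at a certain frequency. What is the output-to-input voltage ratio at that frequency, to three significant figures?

0.00556

Voltage ratio = 10^(dB/20).
10^(-45.1/20) = 10^(-2.255) = 0.00556.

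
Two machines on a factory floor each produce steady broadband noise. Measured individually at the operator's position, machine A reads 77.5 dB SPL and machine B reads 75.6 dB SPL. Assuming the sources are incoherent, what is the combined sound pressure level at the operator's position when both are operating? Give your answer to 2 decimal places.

79.66 dB SPL

Incoherent sources sum as intensities:
L_total = 10·log₁₀(10^(77.5/10) + 10^(75.6/10)) = 10·log₁₀(92540000) = 79.66 dB SPL.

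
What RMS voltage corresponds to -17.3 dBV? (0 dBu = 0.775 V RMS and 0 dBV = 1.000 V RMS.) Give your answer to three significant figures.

V = 1.000 V × 10^(-17.3/20).
= 1.000 × 0.1365 = 0.136 V.

0.136 V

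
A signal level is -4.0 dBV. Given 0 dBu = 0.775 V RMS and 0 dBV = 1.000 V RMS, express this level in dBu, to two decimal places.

The offset between the scales is 20·log₁₀(0.775/1.000) = −2.214 dB.
So dBu = -4.0 + 2.214 = -1.79 dBu.

-1.79 dBu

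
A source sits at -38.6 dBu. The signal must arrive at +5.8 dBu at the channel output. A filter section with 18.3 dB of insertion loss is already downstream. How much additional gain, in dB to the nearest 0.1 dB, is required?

The required make-up gain is the shortfall in the dB sum.
G = +5.8 − (-38.6) + 18.3 = 62.7 dB.

62.7 dB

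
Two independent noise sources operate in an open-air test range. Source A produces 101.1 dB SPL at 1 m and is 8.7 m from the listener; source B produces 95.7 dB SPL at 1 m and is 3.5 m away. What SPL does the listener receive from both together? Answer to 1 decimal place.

At the listener: L_A = 101.1 − 20·log₁₀(8.7) = 82.31 dB; L_B = 95.7 − 20·log₁₀(3.5) = 84.82 dB.
Combined: 10·log₁₀(10^(82.31/10)+10^(84.82/10)) = 86.8 dB SPL.

86.8 dB SPL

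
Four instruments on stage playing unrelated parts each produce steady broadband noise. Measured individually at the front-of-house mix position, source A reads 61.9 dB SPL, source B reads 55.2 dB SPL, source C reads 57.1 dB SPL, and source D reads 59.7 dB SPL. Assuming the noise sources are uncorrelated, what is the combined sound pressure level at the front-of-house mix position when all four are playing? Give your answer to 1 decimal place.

Uncorrelated sources add in intensity (power), not in dB.
L_total = 10·log₁₀(10^(61.9/10) + 10^(55.2/10) + 10^(57.1/10) + 10^(59.7/10)) = 10·log₁₀(3326000) = 65.2 dB SPL.

65.2 dB SPL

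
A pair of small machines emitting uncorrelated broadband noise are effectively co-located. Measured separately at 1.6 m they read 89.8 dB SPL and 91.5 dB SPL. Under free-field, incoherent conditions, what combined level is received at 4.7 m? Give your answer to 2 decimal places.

Combined at 1.6 m: 10·log₁₀(10^(89.8/10)+10^(91.5/10)) = 93.743 dB SPL.
Then apply −20·log₁₀(4.7/1.6) = -9.360 dB → 84.38 dB SPL.

84.38 dB SPL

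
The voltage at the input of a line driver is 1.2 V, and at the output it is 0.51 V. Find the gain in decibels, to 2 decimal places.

-7.43 dB

Voltage is an amplitude quantity, so gain = 20·log₁₀(V_out/V_in).
20·log₁₀(0.51/1.2) = 20·log₁₀(0.4250) = -7.43 dB.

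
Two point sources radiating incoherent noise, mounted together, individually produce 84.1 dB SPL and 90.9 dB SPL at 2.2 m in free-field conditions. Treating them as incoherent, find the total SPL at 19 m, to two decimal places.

73.00 dB SPL

Combined at 2.2 m: 10·log₁₀(10^(84.1/10)+10^(90.9/10)) = 91.724 dB SPL.
Then apply −20·log₁₀(19/2.2) = -18.727 dB → 73.00 dB SPL.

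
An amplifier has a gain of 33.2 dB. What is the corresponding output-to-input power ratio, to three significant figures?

Power ratio = 10^(dB/10).
10^(33.2/10) = 10^(3.320) = 2090.

2090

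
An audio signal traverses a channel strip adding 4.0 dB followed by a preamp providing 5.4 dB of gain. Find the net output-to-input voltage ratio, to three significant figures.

2.95

Net gain = 4.0 + 5.4 = 9.4 dB.
Voltage ratio = 10^(9.4/20) = 2.95.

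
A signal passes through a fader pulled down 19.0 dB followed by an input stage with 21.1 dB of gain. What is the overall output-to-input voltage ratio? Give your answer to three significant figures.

Net gain = (−19.0) + 21.1 = 2.1 dB.
Voltage ratio = 10^(2.1/20) = 1.27.

1.27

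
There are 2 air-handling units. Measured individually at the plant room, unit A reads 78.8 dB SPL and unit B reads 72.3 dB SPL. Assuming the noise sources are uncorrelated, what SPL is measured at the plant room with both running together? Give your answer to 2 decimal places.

79.68 dB SPL

Add the sources as powers (linear), then convert back to dB:
L_total = 10·log₁₀(10^(78.8/10) + 10^(72.3/10)) = 10·log₁₀(92840000) = 79.68 dB SPL.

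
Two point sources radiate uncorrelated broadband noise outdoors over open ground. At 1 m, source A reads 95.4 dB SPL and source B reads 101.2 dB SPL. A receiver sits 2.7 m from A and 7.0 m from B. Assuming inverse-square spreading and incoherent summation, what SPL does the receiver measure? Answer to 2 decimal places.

88.72 dB SPL

At the listener: L_A = 95.4 − 20·log₁₀(2.7) = 86.773 dB; L_B = 101.2 − 20·log₁₀(7.0) = 84.298 dB.
Combined: 10·log₁₀(10^(86.773/10)+10^(84.298/10)) = 88.72 dB SPL.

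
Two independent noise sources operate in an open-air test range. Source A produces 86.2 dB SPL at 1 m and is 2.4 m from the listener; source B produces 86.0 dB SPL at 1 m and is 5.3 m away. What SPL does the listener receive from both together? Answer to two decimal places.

79.37 dB SPL

At the listener: L_A = 86.2 − 20·log₁₀(2.4) = 78.596 dB; L_B = 86.0 − 20·log₁₀(5.3) = 71.514 dB.
Combined: 10·log₁₀(10^(78.596/10)+10^(71.514/10)) = 79.37 dB SPL.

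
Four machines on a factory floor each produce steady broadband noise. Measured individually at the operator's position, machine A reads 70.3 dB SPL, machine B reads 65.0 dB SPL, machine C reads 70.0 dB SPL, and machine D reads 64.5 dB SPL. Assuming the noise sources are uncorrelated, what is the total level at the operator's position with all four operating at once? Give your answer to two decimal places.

74.26 dB SPL

Incoherent sources sum as intensities:
L_total = 10·log₁₀(10^(70.3/10) + 10^(65.0/10) + 10^(70.0/10) + 10^(64.5/10)) = 10·log₁₀(26700000) = 74.26 dB SPL.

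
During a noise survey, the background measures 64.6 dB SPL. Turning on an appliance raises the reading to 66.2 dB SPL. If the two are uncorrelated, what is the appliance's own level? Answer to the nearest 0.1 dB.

61.1 dB SPL

Background correction is a power subtraction:
L_src = 10·log₁₀(10^(66.2/10) − 10^(64.6/10)) = 10·log₁₀(1285000) = 61.1 dB SPL.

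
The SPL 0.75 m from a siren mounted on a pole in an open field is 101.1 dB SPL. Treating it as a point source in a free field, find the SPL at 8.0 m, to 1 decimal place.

80.5 dB SPL

Inverse-square spreading gives ΔL = −20·log₁₀(d₂/d₁).
ΔL = −20·log₁₀(8.0/0.75) = -20.56 dB, so L₂ = 101.1 + (-20.56) = 80.5 dB SPL.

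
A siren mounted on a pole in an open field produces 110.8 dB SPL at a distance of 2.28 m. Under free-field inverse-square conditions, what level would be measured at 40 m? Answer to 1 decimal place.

85.9 dB SPL

For a point source in a free field, ΔL = −20·log₁₀(d₂/d₁).
ΔL = −20·log₁₀(40/2.28) = -24.88 dB, so L₂ = 110.8 + (-24.88) = 85.9 dB SPL.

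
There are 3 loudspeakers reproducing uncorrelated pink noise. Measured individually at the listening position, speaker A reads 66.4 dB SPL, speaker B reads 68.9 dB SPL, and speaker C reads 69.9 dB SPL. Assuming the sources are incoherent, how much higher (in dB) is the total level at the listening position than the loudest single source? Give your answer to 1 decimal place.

Incoherent sources sum as intensities:
L_total = 10·log₁₀(10^(66.4/10) + 10^(68.9/10) + 10^(69.9/10)) = 73.40 dB SPL.
Excess over the loudest (69.9 dB): 73.40 − 69.9 = 3.5 dB.

3.5 dB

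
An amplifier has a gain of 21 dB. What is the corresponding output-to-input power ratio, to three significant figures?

126

Power ratio = 10^(dB/10).
10^(21/10) = 10^(2.100) = 126.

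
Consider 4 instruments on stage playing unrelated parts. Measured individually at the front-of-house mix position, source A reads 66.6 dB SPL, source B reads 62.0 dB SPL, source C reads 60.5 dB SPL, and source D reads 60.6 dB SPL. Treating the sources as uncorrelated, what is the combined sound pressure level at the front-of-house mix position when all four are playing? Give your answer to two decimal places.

Incoherent sources sum as intensities:
L_total = 10·log₁₀(10^(66.6/10) + 10^(62.0/10) + 10^(60.5/10) + 10^(60.6/10)) = 10·log₁₀(8426000) = 69.26 dB SPL.

69.26 dB SPL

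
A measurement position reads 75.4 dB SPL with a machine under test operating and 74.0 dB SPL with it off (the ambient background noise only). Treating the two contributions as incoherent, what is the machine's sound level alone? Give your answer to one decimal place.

69.8 dB SPL

Remove the background by subtracting linear intensities:
L_src = 10·log₁₀(10^(75.4/10) − 10^(74.0/10)) = 10·log₁₀(9555000) = 69.8 dB SPL.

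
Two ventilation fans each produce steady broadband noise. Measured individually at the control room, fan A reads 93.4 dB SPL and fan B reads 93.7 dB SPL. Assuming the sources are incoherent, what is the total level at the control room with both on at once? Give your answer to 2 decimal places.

Uncorrelated sources add in intensity (power), not in dB.
L_total = 10·log₁₀(10^(93.4/10) + 10^(93.7/10)) = 10·log₁₀(4532000000) = 96.56 dB SPL.

96.56 dB SPL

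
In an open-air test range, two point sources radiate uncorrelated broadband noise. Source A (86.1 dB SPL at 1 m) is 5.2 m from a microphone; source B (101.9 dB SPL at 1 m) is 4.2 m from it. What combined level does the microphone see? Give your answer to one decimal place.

At the listener: L_A = 86.1 − 20·log₁₀(5.2) = 71.78 dB; L_B = 101.9 − 20·log₁₀(4.2) = 89.44 dB.
Combined: 10·log₁₀(10^(71.78/10)+10^(89.44/10)) = 89.5 dB SPL.

89.5 dB SPL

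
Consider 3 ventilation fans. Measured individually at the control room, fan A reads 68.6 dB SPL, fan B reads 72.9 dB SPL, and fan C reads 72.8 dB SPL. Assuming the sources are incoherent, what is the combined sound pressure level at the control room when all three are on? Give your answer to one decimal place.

76.6 dB SPL

Uncorrelated sources add in intensity (power), not in dB.
L_total = 10·log₁₀(10^(68.6/10) + 10^(72.9/10) + 10^(72.8/10)) = 10·log₁₀(45800000) = 76.6 dB SPL.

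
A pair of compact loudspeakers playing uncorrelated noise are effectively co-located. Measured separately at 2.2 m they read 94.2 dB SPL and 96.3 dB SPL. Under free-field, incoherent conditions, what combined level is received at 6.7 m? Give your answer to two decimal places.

88.71 dB SPL

Combined at 2.2 m: 10·log₁₀(10^(94.2/10)+10^(96.3/10)) = 98.386 dB SPL.
Then apply −20·log₁₀(6.7/2.2) = -9.673 dB → 88.71 dB SPL.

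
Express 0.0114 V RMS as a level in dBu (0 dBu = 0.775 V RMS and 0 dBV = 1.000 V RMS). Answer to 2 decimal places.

-36.65 dBu

dBu = 20·log₁₀(V / 0.775 V).
20·log₁₀(0.0114/0.775) = -36.65 dBu.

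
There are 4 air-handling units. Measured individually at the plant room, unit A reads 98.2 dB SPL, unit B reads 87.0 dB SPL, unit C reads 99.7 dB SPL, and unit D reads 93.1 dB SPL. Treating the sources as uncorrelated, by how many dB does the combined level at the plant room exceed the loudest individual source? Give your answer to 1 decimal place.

3.0 dB

Incoherent sources sum as intensities:
L_total = 10·log₁₀(10^(98.2/10) + 10^(87.0/10) + 10^(99.7/10) + 10^(93.1/10)) = 102.67 dB SPL.
Excess over the loudest (99.7 dB): 102.67 − 99.7 = 3.0 dB.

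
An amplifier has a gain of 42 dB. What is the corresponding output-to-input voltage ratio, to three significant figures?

126

Voltage ratio = 10^(dB/20).
10^(42/20) = 10^(2.100) = 126.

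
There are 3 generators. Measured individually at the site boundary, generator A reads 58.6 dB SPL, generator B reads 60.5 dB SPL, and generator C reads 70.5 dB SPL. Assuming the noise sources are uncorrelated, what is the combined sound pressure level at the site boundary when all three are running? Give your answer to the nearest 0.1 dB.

71.2 dB SPL

Uncorrelated sources add in intensity (power), not in dB.
L_total = 10·log₁₀(10^(58.6/10) + 10^(60.5/10) + 10^(70.5/10)) = 10·log₁₀(13070000) = 71.2 dB SPL.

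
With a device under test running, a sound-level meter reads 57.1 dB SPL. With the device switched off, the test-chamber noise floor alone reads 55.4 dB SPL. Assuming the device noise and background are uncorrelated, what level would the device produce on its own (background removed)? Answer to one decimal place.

52.2 dB SPL

Remove the background by subtracting linear intensities:
L_src = 10·log₁₀(10^(57.1/10) − 10^(55.4/10)) = 10·log₁₀(166100) = 52.2 dB SPL.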